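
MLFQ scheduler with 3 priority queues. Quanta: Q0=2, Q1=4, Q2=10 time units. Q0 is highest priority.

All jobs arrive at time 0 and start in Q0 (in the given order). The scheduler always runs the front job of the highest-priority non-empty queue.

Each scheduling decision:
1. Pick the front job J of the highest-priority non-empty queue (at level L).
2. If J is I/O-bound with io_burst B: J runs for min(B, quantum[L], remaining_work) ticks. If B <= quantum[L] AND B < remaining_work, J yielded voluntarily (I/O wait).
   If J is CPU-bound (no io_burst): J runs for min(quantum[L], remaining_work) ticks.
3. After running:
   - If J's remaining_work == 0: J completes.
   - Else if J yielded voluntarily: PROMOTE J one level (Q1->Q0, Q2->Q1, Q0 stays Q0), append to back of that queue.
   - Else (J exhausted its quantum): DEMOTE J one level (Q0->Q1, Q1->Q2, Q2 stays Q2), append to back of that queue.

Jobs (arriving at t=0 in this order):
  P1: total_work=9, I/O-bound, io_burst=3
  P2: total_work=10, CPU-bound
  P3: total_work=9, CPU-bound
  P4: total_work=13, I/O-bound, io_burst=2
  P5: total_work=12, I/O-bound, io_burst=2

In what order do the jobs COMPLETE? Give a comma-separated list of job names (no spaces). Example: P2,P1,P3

t=0-2: P1@Q0 runs 2, rem=7, quantum used, demote→Q1. Q0=[P2,P3,P4,P5] Q1=[P1] Q2=[]
t=2-4: P2@Q0 runs 2, rem=8, quantum used, demote→Q1. Q0=[P3,P4,P5] Q1=[P1,P2] Q2=[]
t=4-6: P3@Q0 runs 2, rem=7, quantum used, demote→Q1. Q0=[P4,P5] Q1=[P1,P2,P3] Q2=[]
t=6-8: P4@Q0 runs 2, rem=11, I/O yield, promote→Q0. Q0=[P5,P4] Q1=[P1,P2,P3] Q2=[]
t=8-10: P5@Q0 runs 2, rem=10, I/O yield, promote→Q0. Q0=[P4,P5] Q1=[P1,P2,P3] Q2=[]
t=10-12: P4@Q0 runs 2, rem=9, I/O yield, promote→Q0. Q0=[P5,P4] Q1=[P1,P2,P3] Q2=[]
t=12-14: P5@Q0 runs 2, rem=8, I/O yield, promote→Q0. Q0=[P4,P5] Q1=[P1,P2,P3] Q2=[]
t=14-16: P4@Q0 runs 2, rem=7, I/O yield, promote→Q0. Q0=[P5,P4] Q1=[P1,P2,P3] Q2=[]
t=16-18: P5@Q0 runs 2, rem=6, I/O yield, promote→Q0. Q0=[P4,P5] Q1=[P1,P2,P3] Q2=[]
t=18-20: P4@Q0 runs 2, rem=5, I/O yield, promote→Q0. Q0=[P5,P4] Q1=[P1,P2,P3] Q2=[]
t=20-22: P5@Q0 runs 2, rem=4, I/O yield, promote→Q0. Q0=[P4,P5] Q1=[P1,P2,P3] Q2=[]
t=22-24: P4@Q0 runs 2, rem=3, I/O yield, promote→Q0. Q0=[P5,P4] Q1=[P1,P2,P3] Q2=[]
t=24-26: P5@Q0 runs 2, rem=2, I/O yield, promote→Q0. Q0=[P4,P5] Q1=[P1,P2,P3] Q2=[]
t=26-28: P4@Q0 runs 2, rem=1, I/O yield, promote→Q0. Q0=[P5,P4] Q1=[P1,P2,P3] Q2=[]
t=28-30: P5@Q0 runs 2, rem=0, completes. Q0=[P4] Q1=[P1,P2,P3] Q2=[]
t=30-31: P4@Q0 runs 1, rem=0, completes. Q0=[] Q1=[P1,P2,P3] Q2=[]
t=31-34: P1@Q1 runs 3, rem=4, I/O yield, promote→Q0. Q0=[P1] Q1=[P2,P3] Q2=[]
t=34-36: P1@Q0 runs 2, rem=2, quantum used, demote→Q1. Q0=[] Q1=[P2,P3,P1] Q2=[]
t=36-40: P2@Q1 runs 4, rem=4, quantum used, demote→Q2. Q0=[] Q1=[P3,P1] Q2=[P2]
t=40-44: P3@Q1 runs 4, rem=3, quantum used, demote→Q2. Q0=[] Q1=[P1] Q2=[P2,P3]
t=44-46: P1@Q1 runs 2, rem=0, completes. Q0=[] Q1=[] Q2=[P2,P3]
t=46-50: P2@Q2 runs 4, rem=0, completes. Q0=[] Q1=[] Q2=[P3]
t=50-53: P3@Q2 runs 3, rem=0, completes. Q0=[] Q1=[] Q2=[]

Answer: P5,P4,P1,P2,P3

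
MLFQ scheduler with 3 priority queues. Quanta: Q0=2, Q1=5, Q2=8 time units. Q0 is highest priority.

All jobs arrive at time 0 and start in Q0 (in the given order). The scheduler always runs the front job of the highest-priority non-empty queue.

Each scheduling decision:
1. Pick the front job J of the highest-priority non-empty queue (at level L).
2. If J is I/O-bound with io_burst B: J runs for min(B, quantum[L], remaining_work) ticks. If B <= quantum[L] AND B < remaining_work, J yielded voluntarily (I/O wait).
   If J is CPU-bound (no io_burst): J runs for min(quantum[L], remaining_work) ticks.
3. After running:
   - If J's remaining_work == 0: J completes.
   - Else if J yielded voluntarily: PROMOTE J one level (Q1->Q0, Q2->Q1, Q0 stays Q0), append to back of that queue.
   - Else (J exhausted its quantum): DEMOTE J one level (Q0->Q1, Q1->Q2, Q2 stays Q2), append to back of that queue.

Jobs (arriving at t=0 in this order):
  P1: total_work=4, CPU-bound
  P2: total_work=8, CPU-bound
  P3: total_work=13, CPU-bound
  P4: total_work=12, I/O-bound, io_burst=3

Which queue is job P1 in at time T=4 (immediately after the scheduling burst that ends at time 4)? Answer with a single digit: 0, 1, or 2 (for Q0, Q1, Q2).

t=0-2: P1@Q0 runs 2, rem=2, quantum used, demote→Q1. Q0=[P2,P3,P4] Q1=[P1] Q2=[]
t=2-4: P2@Q0 runs 2, rem=6, quantum used, demote→Q1. Q0=[P3,P4] Q1=[P1,P2] Q2=[]
t=4-6: P3@Q0 runs 2, rem=11, quantum used, demote→Q1. Q0=[P4] Q1=[P1,P2,P3] Q2=[]
t=6-8: P4@Q0 runs 2, rem=10, quantum used, demote→Q1. Q0=[] Q1=[P1,P2,P3,P4] Q2=[]
t=8-10: P1@Q1 runs 2, rem=0, completes. Q0=[] Q1=[P2,P3,P4] Q2=[]
t=10-15: P2@Q1 runs 5, rem=1, quantum used, demote→Q2. Q0=[] Q1=[P3,P4] Q2=[P2]
t=15-20: P3@Q1 runs 5, rem=6, quantum used, demote→Q2. Q0=[] Q1=[P4] Q2=[P2,P3]
t=20-23: P4@Q1 runs 3, rem=7, I/O yield, promote→Q0. Q0=[P4] Q1=[] Q2=[P2,P3]
t=23-25: P4@Q0 runs 2, rem=5, quantum used, demote→Q1. Q0=[] Q1=[P4] Q2=[P2,P3]
t=25-28: P4@Q1 runs 3, rem=2, I/O yield, promote→Q0. Q0=[P4] Q1=[] Q2=[P2,P3]
t=28-30: P4@Q0 runs 2, rem=0, completes. Q0=[] Q1=[] Q2=[P2,P3]
t=30-31: P2@Q2 runs 1, rem=0, completes. Q0=[] Q1=[] Q2=[P3]
t=31-37: P3@Q2 runs 6, rem=0, completes. Q0=[] Q1=[] Q2=[]

Answer: 1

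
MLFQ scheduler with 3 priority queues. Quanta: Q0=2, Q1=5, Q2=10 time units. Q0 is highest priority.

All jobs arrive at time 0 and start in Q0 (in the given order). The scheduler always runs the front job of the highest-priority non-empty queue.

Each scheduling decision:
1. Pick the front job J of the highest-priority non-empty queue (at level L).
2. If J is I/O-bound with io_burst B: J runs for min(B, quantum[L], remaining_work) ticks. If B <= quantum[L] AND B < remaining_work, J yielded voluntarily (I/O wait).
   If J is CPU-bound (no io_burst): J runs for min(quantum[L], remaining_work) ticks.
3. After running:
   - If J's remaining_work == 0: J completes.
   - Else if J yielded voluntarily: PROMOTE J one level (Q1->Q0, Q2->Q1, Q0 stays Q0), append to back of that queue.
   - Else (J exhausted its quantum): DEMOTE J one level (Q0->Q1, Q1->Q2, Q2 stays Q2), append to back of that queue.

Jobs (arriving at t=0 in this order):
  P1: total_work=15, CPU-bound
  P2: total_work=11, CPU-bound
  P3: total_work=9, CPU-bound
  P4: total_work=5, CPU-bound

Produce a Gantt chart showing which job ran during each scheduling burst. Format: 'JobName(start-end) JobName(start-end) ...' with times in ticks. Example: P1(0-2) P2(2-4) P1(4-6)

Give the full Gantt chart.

Answer: P1(0-2) P2(2-4) P3(4-6) P4(6-8) P1(8-13) P2(13-18) P3(18-23) P4(23-26) P1(26-34) P2(34-38) P3(38-40)

Derivation:
t=0-2: P1@Q0 runs 2, rem=13, quantum used, demote→Q1. Q0=[P2,P3,P4] Q1=[P1] Q2=[]
t=2-4: P2@Q0 runs 2, rem=9, quantum used, demote→Q1. Q0=[P3,P4] Q1=[P1,P2] Q2=[]
t=4-6: P3@Q0 runs 2, rem=7, quantum used, demote→Q1. Q0=[P4] Q1=[P1,P2,P3] Q2=[]
t=6-8: P4@Q0 runs 2, rem=3, quantum used, demote→Q1. Q0=[] Q1=[P1,P2,P3,P4] Q2=[]
t=8-13: P1@Q1 runs 5, rem=8, quantum used, demote→Q2. Q0=[] Q1=[P2,P3,P4] Q2=[P1]
t=13-18: P2@Q1 runs 5, rem=4, quantum used, demote→Q2. Q0=[] Q1=[P3,P4] Q2=[P1,P2]
t=18-23: P3@Q1 runs 5, rem=2, quantum used, demote→Q2. Q0=[] Q1=[P4] Q2=[P1,P2,P3]
t=23-26: P4@Q1 runs 3, rem=0, completes. Q0=[] Q1=[] Q2=[P1,P2,P3]
t=26-34: P1@Q2 runs 8, rem=0, completes. Q0=[] Q1=[] Q2=[P2,P3]
t=34-38: P2@Q2 runs 4, rem=0, completes. Q0=[] Q1=[] Q2=[P3]
t=38-40: P3@Q2 runs 2, rem=0, completes. Q0=[] Q1=[] Q2=[]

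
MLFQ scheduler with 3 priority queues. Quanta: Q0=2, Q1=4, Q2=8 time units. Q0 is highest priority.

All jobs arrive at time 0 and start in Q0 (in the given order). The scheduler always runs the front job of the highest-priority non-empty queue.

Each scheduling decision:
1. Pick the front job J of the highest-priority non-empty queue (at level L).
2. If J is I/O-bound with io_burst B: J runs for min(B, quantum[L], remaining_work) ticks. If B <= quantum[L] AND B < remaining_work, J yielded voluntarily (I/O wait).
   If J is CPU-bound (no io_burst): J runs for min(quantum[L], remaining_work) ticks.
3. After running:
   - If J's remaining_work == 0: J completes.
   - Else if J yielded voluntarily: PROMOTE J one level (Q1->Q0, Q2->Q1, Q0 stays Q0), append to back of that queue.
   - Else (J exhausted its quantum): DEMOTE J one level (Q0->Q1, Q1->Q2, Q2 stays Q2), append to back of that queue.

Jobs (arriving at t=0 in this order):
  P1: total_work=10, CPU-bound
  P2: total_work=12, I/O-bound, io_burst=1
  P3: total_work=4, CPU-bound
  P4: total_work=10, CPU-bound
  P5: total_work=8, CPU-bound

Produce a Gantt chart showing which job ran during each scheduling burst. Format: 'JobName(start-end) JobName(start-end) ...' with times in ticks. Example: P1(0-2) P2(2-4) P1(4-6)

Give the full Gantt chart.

t=0-2: P1@Q0 runs 2, rem=8, quantum used, demote→Q1. Q0=[P2,P3,P4,P5] Q1=[P1] Q2=[]
t=2-3: P2@Q0 runs 1, rem=11, I/O yield, promote→Q0. Q0=[P3,P4,P5,P2] Q1=[P1] Q2=[]
t=3-5: P3@Q0 runs 2, rem=2, quantum used, demote→Q1. Q0=[P4,P5,P2] Q1=[P1,P3] Q2=[]
t=5-7: P4@Q0 runs 2, rem=8, quantum used, demote→Q1. Q0=[P5,P2] Q1=[P1,P3,P4] Q2=[]
t=7-9: P5@Q0 runs 2, rem=6, quantum used, demote→Q1. Q0=[P2] Q1=[P1,P3,P4,P5] Q2=[]
t=9-10: P2@Q0 runs 1, rem=10, I/O yield, promote→Q0. Q0=[P2] Q1=[P1,P3,P4,P5] Q2=[]
t=10-11: P2@Q0 runs 1, rem=9, I/O yield, promote→Q0. Q0=[P2] Q1=[P1,P3,P4,P5] Q2=[]
t=11-12: P2@Q0 runs 1, rem=8, I/O yield, promote→Q0. Q0=[P2] Q1=[P1,P3,P4,P5] Q2=[]
t=12-13: P2@Q0 runs 1, rem=7, I/O yield, promote→Q0. Q0=[P2] Q1=[P1,P3,P4,P5] Q2=[]
t=13-14: P2@Q0 runs 1, rem=6, I/O yield, promote→Q0. Q0=[P2] Q1=[P1,P3,P4,P5] Q2=[]
t=14-15: P2@Q0 runs 1, rem=5, I/O yield, promote→Q0. Q0=[P2] Q1=[P1,P3,P4,P5] Q2=[]
t=15-16: P2@Q0 runs 1, rem=4, I/O yield, promote→Q0. Q0=[P2] Q1=[P1,P3,P4,P5] Q2=[]
t=16-17: P2@Q0 runs 1, rem=3, I/O yield, promote→Q0. Q0=[P2] Q1=[P1,P3,P4,P5] Q2=[]
t=17-18: P2@Q0 runs 1, rem=2, I/O yield, promote→Q0. Q0=[P2] Q1=[P1,P3,P4,P5] Q2=[]
t=18-19: P2@Q0 runs 1, rem=1, I/O yield, promote→Q0. Q0=[P2] Q1=[P1,P3,P4,P5] Q2=[]
t=19-20: P2@Q0 runs 1, rem=0, completes. Q0=[] Q1=[P1,P3,P4,P5] Q2=[]
t=20-24: P1@Q1 runs 4, rem=4, quantum used, demote→Q2. Q0=[] Q1=[P3,P4,P5] Q2=[P1]
t=24-26: P3@Q1 runs 2, rem=0, completes. Q0=[] Q1=[P4,P5] Q2=[P1]
t=26-30: P4@Q1 runs 4, rem=4, quantum used, demote→Q2. Q0=[] Q1=[P5] Q2=[P1,P4]
t=30-34: P5@Q1 runs 4, rem=2, quantum used, demote→Q2. Q0=[] Q1=[] Q2=[P1,P4,P5]
t=34-38: P1@Q2 runs 4, rem=0, completes. Q0=[] Q1=[] Q2=[P4,P5]
t=38-42: P4@Q2 runs 4, rem=0, completes. Q0=[] Q1=[] Q2=[P5]
t=42-44: P5@Q2 runs 2, rem=0, completes. Q0=[] Q1=[] Q2=[]

Answer: P1(0-2) P2(2-3) P3(3-5) P4(5-7) P5(7-9) P2(9-10) P2(10-11) P2(11-12) P2(12-13) P2(13-14) P2(14-15) P2(15-16) P2(16-17) P2(17-18) P2(18-19) P2(19-20) P1(20-24) P3(24-26) P4(26-30) P5(30-34) P1(34-38) P4(38-42) P5(42-44)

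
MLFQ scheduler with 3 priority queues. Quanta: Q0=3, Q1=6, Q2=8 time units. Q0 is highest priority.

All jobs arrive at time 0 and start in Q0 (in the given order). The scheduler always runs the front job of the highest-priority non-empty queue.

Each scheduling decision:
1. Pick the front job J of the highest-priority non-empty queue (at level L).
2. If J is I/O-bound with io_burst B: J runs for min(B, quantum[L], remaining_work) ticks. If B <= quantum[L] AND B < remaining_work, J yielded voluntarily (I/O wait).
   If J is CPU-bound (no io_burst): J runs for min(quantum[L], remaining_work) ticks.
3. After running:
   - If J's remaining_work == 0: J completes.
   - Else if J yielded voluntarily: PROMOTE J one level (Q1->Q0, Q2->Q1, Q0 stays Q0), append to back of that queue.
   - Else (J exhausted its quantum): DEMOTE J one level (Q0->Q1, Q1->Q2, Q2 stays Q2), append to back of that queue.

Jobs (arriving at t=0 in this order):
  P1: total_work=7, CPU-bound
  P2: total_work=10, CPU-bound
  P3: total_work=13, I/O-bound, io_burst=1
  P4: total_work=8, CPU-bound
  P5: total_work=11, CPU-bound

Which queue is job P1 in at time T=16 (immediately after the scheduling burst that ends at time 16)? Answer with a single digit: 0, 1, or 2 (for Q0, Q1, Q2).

Answer: 1

Derivation:
t=0-3: P1@Q0 runs 3, rem=4, quantum used, demote→Q1. Q0=[P2,P3,P4,P5] Q1=[P1] Q2=[]
t=3-6: P2@Q0 runs 3, rem=7, quantum used, demote→Q1. Q0=[P3,P4,P5] Q1=[P1,P2] Q2=[]
t=6-7: P3@Q0 runs 1, rem=12, I/O yield, promote→Q0. Q0=[P4,P5,P3] Q1=[P1,P2] Q2=[]
t=7-10: P4@Q0 runs 3, rem=5, quantum used, demote→Q1. Q0=[P5,P3] Q1=[P1,P2,P4] Q2=[]
t=10-13: P5@Q0 runs 3, rem=8, quantum used, demote→Q1. Q0=[P3] Q1=[P1,P2,P4,P5] Q2=[]
t=13-14: P3@Q0 runs 1, rem=11, I/O yield, promote→Q0. Q0=[P3] Q1=[P1,P2,P4,P5] Q2=[]
t=14-15: P3@Q0 runs 1, rem=10, I/O yield, promote→Q0. Q0=[P3] Q1=[P1,P2,P4,P5] Q2=[]
t=15-16: P3@Q0 runs 1, rem=9, I/O yield, promote→Q0. Q0=[P3] Q1=[P1,P2,P4,P5] Q2=[]
t=16-17: P3@Q0 runs 1, rem=8, I/O yield, promote→Q0. Q0=[P3] Q1=[P1,P2,P4,P5] Q2=[]
t=17-18: P3@Q0 runs 1, rem=7, I/O yield, promote→Q0. Q0=[P3] Q1=[P1,P2,P4,P5] Q2=[]
t=18-19: P3@Q0 runs 1, rem=6, I/O yield, promote→Q0. Q0=[P3] Q1=[P1,P2,P4,P5] Q2=[]
t=19-20: P3@Q0 runs 1, rem=5, I/O yield, promote→Q0. Q0=[P3] Q1=[P1,P2,P4,P5] Q2=[]
t=20-21: P3@Q0 runs 1, rem=4, I/O yield, promote→Q0. Q0=[P3] Q1=[P1,P2,P4,P5] Q2=[]
t=21-22: P3@Q0 runs 1, rem=3, I/O yield, promote→Q0. Q0=[P3] Q1=[P1,P2,P4,P5] Q2=[]
t=22-23: P3@Q0 runs 1, rem=2, I/O yield, promote→Q0. Q0=[P3] Q1=[P1,P2,P4,P5] Q2=[]
t=23-24: P3@Q0 runs 1, rem=1, I/O yield, promote→Q0. Q0=[P3] Q1=[P1,P2,P4,P5] Q2=[]
t=24-25: P3@Q0 runs 1, rem=0, completes. Q0=[] Q1=[P1,P2,P4,P5] Q2=[]
t=25-29: P1@Q1 runs 4, rem=0, completes. Q0=[] Q1=[P2,P4,P5] Q2=[]
t=29-35: P2@Q1 runs 6, rem=1, quantum used, demote→Q2. Q0=[] Q1=[P4,P5] Q2=[P2]
t=35-40: P4@Q1 runs 5, rem=0, completes. Q0=[] Q1=[P5] Q2=[P2]
t=40-46: P5@Q1 runs 6, rem=2, quantum used, demote→Q2. Q0=[] Q1=[] Q2=[P2,P5]
t=46-47: P2@Q2 runs 1, rem=0, completes. Q0=[] Q1=[] Q2=[P5]
t=47-49: P5@Q2 runs 2, rem=0, completes. Q0=[] Q1=[] Q2=[]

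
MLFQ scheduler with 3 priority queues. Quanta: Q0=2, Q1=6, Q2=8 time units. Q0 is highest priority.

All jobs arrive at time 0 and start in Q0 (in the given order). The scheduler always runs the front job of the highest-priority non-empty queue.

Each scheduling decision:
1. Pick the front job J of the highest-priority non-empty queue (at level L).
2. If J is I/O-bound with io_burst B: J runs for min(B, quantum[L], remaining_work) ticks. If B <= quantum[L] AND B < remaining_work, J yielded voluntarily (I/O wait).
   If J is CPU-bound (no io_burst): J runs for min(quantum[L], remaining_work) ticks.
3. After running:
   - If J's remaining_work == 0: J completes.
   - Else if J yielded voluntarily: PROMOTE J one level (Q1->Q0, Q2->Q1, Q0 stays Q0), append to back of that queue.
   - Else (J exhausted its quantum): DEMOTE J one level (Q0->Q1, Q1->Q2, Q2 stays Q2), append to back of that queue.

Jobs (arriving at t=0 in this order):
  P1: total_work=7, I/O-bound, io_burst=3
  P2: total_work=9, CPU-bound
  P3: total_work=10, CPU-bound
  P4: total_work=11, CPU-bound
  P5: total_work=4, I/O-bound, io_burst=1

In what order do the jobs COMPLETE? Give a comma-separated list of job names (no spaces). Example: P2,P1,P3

Answer: P5,P1,P2,P3,P4

Derivation:
t=0-2: P1@Q0 runs 2, rem=5, quantum used, demote→Q1. Q0=[P2,P3,P4,P5] Q1=[P1] Q2=[]
t=2-4: P2@Q0 runs 2, rem=7, quantum used, demote→Q1. Q0=[P3,P4,P5] Q1=[P1,P2] Q2=[]
t=4-6: P3@Q0 runs 2, rem=8, quantum used, demote→Q1. Q0=[P4,P5] Q1=[P1,P2,P3] Q2=[]
t=6-8: P4@Q0 runs 2, rem=9, quantum used, demote→Q1. Q0=[P5] Q1=[P1,P2,P3,P4] Q2=[]
t=8-9: P5@Q0 runs 1, rem=3, I/O yield, promote→Q0. Q0=[P5] Q1=[P1,P2,P3,P4] Q2=[]
t=9-10: P5@Q0 runs 1, rem=2, I/O yield, promote→Q0. Q0=[P5] Q1=[P1,P2,P3,P4] Q2=[]
t=10-11: P5@Q0 runs 1, rem=1, I/O yield, promote→Q0. Q0=[P5] Q1=[P1,P2,P3,P4] Q2=[]
t=11-12: P5@Q0 runs 1, rem=0, completes. Q0=[] Q1=[P1,P2,P3,P4] Q2=[]
t=12-15: P1@Q1 runs 3, rem=2, I/O yield, promote→Q0. Q0=[P1] Q1=[P2,P3,P4] Q2=[]
t=15-17: P1@Q0 runs 2, rem=0, completes. Q0=[] Q1=[P2,P3,P4] Q2=[]
t=17-23: P2@Q1 runs 6, rem=1, quantum used, demote→Q2. Q0=[] Q1=[P3,P4] Q2=[P2]
t=23-29: P3@Q1 runs 6, rem=2, quantum used, demote→Q2. Q0=[] Q1=[P4] Q2=[P2,P3]
t=29-35: P4@Q1 runs 6, rem=3, quantum used, demote→Q2. Q0=[] Q1=[] Q2=[P2,P3,P4]
t=35-36: P2@Q2 runs 1, rem=0, completes. Q0=[] Q1=[] Q2=[P3,P4]
t=36-38: P3@Q2 runs 2, rem=0, completes. Q0=[] Q1=[] Q2=[P4]
t=38-41: P4@Q2 runs 3, rem=0, completes. Q0=[] Q1=[] Q2=[]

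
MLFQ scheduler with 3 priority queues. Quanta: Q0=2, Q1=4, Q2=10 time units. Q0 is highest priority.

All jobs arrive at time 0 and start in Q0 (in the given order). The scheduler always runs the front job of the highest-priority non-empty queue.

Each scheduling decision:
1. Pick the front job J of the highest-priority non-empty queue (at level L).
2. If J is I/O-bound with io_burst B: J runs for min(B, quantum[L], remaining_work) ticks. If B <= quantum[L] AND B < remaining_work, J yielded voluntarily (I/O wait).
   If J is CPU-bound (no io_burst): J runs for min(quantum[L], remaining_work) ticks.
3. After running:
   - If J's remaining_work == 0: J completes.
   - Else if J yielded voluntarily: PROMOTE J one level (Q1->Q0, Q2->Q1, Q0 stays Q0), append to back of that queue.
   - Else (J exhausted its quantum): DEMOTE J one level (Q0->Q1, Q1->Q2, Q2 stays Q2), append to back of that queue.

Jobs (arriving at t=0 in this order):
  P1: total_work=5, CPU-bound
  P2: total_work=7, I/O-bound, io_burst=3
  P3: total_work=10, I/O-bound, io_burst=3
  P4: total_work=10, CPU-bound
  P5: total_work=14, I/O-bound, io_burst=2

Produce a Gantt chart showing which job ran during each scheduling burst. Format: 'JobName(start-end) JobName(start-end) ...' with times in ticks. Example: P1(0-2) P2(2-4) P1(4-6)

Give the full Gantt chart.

t=0-2: P1@Q0 runs 2, rem=3, quantum used, demote→Q1. Q0=[P2,P3,P4,P5] Q1=[P1] Q2=[]
t=2-4: P2@Q0 runs 2, rem=5, quantum used, demote→Q1. Q0=[P3,P4,P5] Q1=[P1,P2] Q2=[]
t=4-6: P3@Q0 runs 2, rem=8, quantum used, demote→Q1. Q0=[P4,P5] Q1=[P1,P2,P3] Q2=[]
t=6-8: P4@Q0 runs 2, rem=8, quantum used, demote→Q1. Q0=[P5] Q1=[P1,P2,P3,P4] Q2=[]
t=8-10: P5@Q0 runs 2, rem=12, I/O yield, promote→Q0. Q0=[P5] Q1=[P1,P2,P3,P4] Q2=[]
t=10-12: P5@Q0 runs 2, rem=10, I/O yield, promote→Q0. Q0=[P5] Q1=[P1,P2,P3,P4] Q2=[]
t=12-14: P5@Q0 runs 2, rem=8, I/O yield, promote→Q0. Q0=[P5] Q1=[P1,P2,P3,P4] Q2=[]
t=14-16: P5@Q0 runs 2, rem=6, I/O yield, promote→Q0. Q0=[P5] Q1=[P1,P2,P3,P4] Q2=[]
t=16-18: P5@Q0 runs 2, rem=4, I/O yield, promote→Q0. Q0=[P5] Q1=[P1,P2,P3,P4] Q2=[]
t=18-20: P5@Q0 runs 2, rem=2, I/O yield, promote→Q0. Q0=[P5] Q1=[P1,P2,P3,P4] Q2=[]
t=20-22: P5@Q0 runs 2, rem=0, completes. Q0=[] Q1=[P1,P2,P3,P4] Q2=[]
t=22-25: P1@Q1 runs 3, rem=0, completes. Q0=[] Q1=[P2,P3,P4] Q2=[]
t=25-28: P2@Q1 runs 3, rem=2, I/O yield, promote→Q0. Q0=[P2] Q1=[P3,P4] Q2=[]
t=28-30: P2@Q0 runs 2, rem=0, completes. Q0=[] Q1=[P3,P4] Q2=[]
t=30-33: P3@Q1 runs 3, rem=5, I/O yield, promote→Q0. Q0=[P3] Q1=[P4] Q2=[]
t=33-35: P3@Q0 runs 2, rem=3, quantum used, demote→Q1. Q0=[] Q1=[P4,P3] Q2=[]
t=35-39: P4@Q1 runs 4, rem=4, quantum used, demote→Q2. Q0=[] Q1=[P3] Q2=[P4]
t=39-42: P3@Q1 runs 3, rem=0, completes. Q0=[] Q1=[] Q2=[P4]
t=42-46: P4@Q2 runs 4, rem=0, completes. Q0=[] Q1=[] Q2=[]

Answer: P1(0-2) P2(2-4) P3(4-6) P4(6-8) P5(8-10) P5(10-12) P5(12-14) P5(14-16) P5(16-18) P5(18-20) P5(20-22) P1(22-25) P2(25-28) P2(28-30) P3(30-33) P3(33-35) P4(35-39) P3(39-42) P4(42-46)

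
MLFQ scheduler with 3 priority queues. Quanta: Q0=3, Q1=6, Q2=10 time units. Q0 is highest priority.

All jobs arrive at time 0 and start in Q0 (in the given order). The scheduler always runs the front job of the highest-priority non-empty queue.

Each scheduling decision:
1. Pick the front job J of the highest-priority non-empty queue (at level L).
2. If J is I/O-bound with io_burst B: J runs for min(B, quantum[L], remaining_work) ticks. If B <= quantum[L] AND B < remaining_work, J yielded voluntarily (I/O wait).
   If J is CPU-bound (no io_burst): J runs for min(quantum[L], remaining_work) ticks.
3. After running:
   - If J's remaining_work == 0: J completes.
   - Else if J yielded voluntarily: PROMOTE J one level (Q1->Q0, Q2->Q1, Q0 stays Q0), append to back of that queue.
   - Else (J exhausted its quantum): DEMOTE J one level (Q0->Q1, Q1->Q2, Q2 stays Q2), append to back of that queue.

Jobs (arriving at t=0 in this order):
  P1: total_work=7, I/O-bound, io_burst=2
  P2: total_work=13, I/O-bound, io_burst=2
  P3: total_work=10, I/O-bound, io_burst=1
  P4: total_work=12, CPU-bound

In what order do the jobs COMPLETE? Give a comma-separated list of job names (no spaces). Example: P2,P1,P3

Answer: P1,P2,P3,P4

Derivation:
t=0-2: P1@Q0 runs 2, rem=5, I/O yield, promote→Q0. Q0=[P2,P3,P4,P1] Q1=[] Q2=[]
t=2-4: P2@Q0 runs 2, rem=11, I/O yield, promote→Q0. Q0=[P3,P4,P1,P2] Q1=[] Q2=[]
t=4-5: P3@Q0 runs 1, rem=9, I/O yield, promote→Q0. Q0=[P4,P1,P2,P3] Q1=[] Q2=[]
t=5-8: P4@Q0 runs 3, rem=9, quantum used, demote→Q1. Q0=[P1,P2,P3] Q1=[P4] Q2=[]
t=8-10: P1@Q0 runs 2, rem=3, I/O yield, promote→Q0. Q0=[P2,P3,P1] Q1=[P4] Q2=[]
t=10-12: P2@Q0 runs 2, rem=9, I/O yield, promote→Q0. Q0=[P3,P1,P2] Q1=[P4] Q2=[]
t=12-13: P3@Q0 runs 1, rem=8, I/O yield, promote→Q0. Q0=[P1,P2,P3] Q1=[P4] Q2=[]
t=13-15: P1@Q0 runs 2, rem=1, I/O yield, promote→Q0. Q0=[P2,P3,P1] Q1=[P4] Q2=[]
t=15-17: P2@Q0 runs 2, rem=7, I/O yield, promote→Q0. Q0=[P3,P1,P2] Q1=[P4] Q2=[]
t=17-18: P3@Q0 runs 1, rem=7, I/O yield, promote→Q0. Q0=[P1,P2,P3] Q1=[P4] Q2=[]
t=18-19: P1@Q0 runs 1, rem=0, completes. Q0=[P2,P3] Q1=[P4] Q2=[]
t=19-21: P2@Q0 runs 2, rem=5, I/O yield, promote→Q0. Q0=[P3,P2] Q1=[P4] Q2=[]
t=21-22: P3@Q0 runs 1, rem=6, I/O yield, promote→Q0. Q0=[P2,P3] Q1=[P4] Q2=[]
t=22-24: P2@Q0 runs 2, rem=3, I/O yield, promote→Q0. Q0=[P3,P2] Q1=[P4] Q2=[]
t=24-25: P3@Q0 runs 1, rem=5, I/O yield, promote→Q0. Q0=[P2,P3] Q1=[P4] Q2=[]
t=25-27: P2@Q0 runs 2, rem=1, I/O yield, promote→Q0. Q0=[P3,P2] Q1=[P4] Q2=[]
t=27-28: P3@Q0 runs 1, rem=4, I/O yield, promote→Q0. Q0=[P2,P3] Q1=[P4] Q2=[]
t=28-29: P2@Q0 runs 1, rem=0, completes. Q0=[P3] Q1=[P4] Q2=[]
t=29-30: P3@Q0 runs 1, rem=3, I/O yield, promote→Q0. Q0=[P3] Q1=[P4] Q2=[]
t=30-31: P3@Q0 runs 1, rem=2, I/O yield, promote→Q0. Q0=[P3] Q1=[P4] Q2=[]
t=31-32: P3@Q0 runs 1, rem=1, I/O yield, promote→Q0. Q0=[P3] Q1=[P4] Q2=[]
t=32-33: P3@Q0 runs 1, rem=0, completes. Q0=[] Q1=[P4] Q2=[]
t=33-39: P4@Q1 runs 6, rem=3, quantum used, demote→Q2. Q0=[] Q1=[] Q2=[P4]
t=39-42: P4@Q2 runs 3, rem=0, completes. Q0=[] Q1=[] Q2=[]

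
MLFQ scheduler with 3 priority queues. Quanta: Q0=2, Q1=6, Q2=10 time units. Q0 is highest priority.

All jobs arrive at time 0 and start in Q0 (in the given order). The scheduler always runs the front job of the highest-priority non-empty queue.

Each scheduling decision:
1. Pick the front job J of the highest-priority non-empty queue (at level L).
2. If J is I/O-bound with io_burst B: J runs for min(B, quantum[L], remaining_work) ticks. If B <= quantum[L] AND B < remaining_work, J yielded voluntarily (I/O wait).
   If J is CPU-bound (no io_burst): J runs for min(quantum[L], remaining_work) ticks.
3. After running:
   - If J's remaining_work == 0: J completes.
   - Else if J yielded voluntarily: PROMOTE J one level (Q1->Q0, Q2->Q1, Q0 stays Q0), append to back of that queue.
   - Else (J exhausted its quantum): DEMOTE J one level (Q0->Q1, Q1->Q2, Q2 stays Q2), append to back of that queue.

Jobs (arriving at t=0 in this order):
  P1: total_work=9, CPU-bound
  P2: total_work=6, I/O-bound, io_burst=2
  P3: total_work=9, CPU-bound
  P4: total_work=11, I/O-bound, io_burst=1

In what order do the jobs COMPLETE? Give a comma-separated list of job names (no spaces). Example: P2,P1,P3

Answer: P2,P4,P1,P3

Derivation:
t=0-2: P1@Q0 runs 2, rem=7, quantum used, demote→Q1. Q0=[P2,P3,P4] Q1=[P1] Q2=[]
t=2-4: P2@Q0 runs 2, rem=4, I/O yield, promote→Q0. Q0=[P3,P4,P2] Q1=[P1] Q2=[]
t=4-6: P3@Q0 runs 2, rem=7, quantum used, demote→Q1. Q0=[P4,P2] Q1=[P1,P3] Q2=[]
t=6-7: P4@Q0 runs 1, rem=10, I/O yield, promote→Q0. Q0=[P2,P4] Q1=[P1,P3] Q2=[]
t=7-9: P2@Q0 runs 2, rem=2, I/O yield, promote→Q0. Q0=[P4,P2] Q1=[P1,P3] Q2=[]
t=9-10: P4@Q0 runs 1, rem=9, I/O yield, promote→Q0. Q0=[P2,P4] Q1=[P1,P3] Q2=[]
t=10-12: P2@Q0 runs 2, rem=0, completes. Q0=[P4] Q1=[P1,P3] Q2=[]
t=12-13: P4@Q0 runs 1, rem=8, I/O yield, promote→Q0. Q0=[P4] Q1=[P1,P3] Q2=[]
t=13-14: P4@Q0 runs 1, rem=7, I/O yield, promote→Q0. Q0=[P4] Q1=[P1,P3] Q2=[]
t=14-15: P4@Q0 runs 1, rem=6, I/O yield, promote→Q0. Q0=[P4] Q1=[P1,P3] Q2=[]
t=15-16: P4@Q0 runs 1, rem=5, I/O yield, promote→Q0. Q0=[P4] Q1=[P1,P3] Q2=[]
t=16-17: P4@Q0 runs 1, rem=4, I/O yield, promote→Q0. Q0=[P4] Q1=[P1,P3] Q2=[]
t=17-18: P4@Q0 runs 1, rem=3, I/O yield, promote→Q0. Q0=[P4] Q1=[P1,P3] Q2=[]
t=18-19: P4@Q0 runs 1, rem=2, I/O yield, promote→Q0. Q0=[P4] Q1=[P1,P3] Q2=[]
t=19-20: P4@Q0 runs 1, rem=1, I/O yield, promote→Q0. Q0=[P4] Q1=[P1,P3] Q2=[]
t=20-21: P4@Q0 runs 1, rem=0, completes. Q0=[] Q1=[P1,P3] Q2=[]
t=21-27: P1@Q1 runs 6, rem=1, quantum used, demote→Q2. Q0=[] Q1=[P3] Q2=[P1]
t=27-33: P3@Q1 runs 6, rem=1, quantum used, demote→Q2. Q0=[] Q1=[] Q2=[P1,P3]
t=33-34: P1@Q2 runs 1, rem=0, completes. Q0=[] Q1=[] Q2=[P3]
t=34-35: P3@Q2 runs 1, rem=0, completes. Q0=[] Q1=[] Q2=[]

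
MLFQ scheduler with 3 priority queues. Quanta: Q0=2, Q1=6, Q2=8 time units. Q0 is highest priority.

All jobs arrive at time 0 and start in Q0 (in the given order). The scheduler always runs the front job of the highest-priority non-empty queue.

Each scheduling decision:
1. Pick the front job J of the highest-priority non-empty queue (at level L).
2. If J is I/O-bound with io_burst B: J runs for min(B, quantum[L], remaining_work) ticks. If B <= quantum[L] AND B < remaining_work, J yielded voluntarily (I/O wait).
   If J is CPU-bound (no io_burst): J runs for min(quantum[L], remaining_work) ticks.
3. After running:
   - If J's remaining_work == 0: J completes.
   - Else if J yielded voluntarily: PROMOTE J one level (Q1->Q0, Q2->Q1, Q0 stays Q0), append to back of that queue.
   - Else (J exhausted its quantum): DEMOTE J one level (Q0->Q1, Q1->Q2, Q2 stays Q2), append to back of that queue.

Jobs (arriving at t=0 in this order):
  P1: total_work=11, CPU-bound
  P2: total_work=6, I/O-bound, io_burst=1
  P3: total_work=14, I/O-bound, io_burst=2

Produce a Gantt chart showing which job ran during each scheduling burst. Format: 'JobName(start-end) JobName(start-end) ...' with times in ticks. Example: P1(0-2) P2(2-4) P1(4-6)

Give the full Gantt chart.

t=0-2: P1@Q0 runs 2, rem=9, quantum used, demote→Q1. Q0=[P2,P3] Q1=[P1] Q2=[]
t=2-3: P2@Q0 runs 1, rem=5, I/O yield, promote→Q0. Q0=[P3,P2] Q1=[P1] Q2=[]
t=3-5: P3@Q0 runs 2, rem=12, I/O yield, promote→Q0. Q0=[P2,P3] Q1=[P1] Q2=[]
t=5-6: P2@Q0 runs 1, rem=4, I/O yield, promote→Q0. Q0=[P3,P2] Q1=[P1] Q2=[]
t=6-8: P3@Q0 runs 2, rem=10, I/O yield, promote→Q0. Q0=[P2,P3] Q1=[P1] Q2=[]
t=8-9: P2@Q0 runs 1, rem=3, I/O yield, promote→Q0. Q0=[P3,P2] Q1=[P1] Q2=[]
t=9-11: P3@Q0 runs 2, rem=8, I/O yield, promote→Q0. Q0=[P2,P3] Q1=[P1] Q2=[]
t=11-12: P2@Q0 runs 1, rem=2, I/O yield, promote→Q0. Q0=[P3,P2] Q1=[P1] Q2=[]
t=12-14: P3@Q0 runs 2, rem=6, I/O yield, promote→Q0. Q0=[P2,P3] Q1=[P1] Q2=[]
t=14-15: P2@Q0 runs 1, rem=1, I/O yield, promote→Q0. Q0=[P3,P2] Q1=[P1] Q2=[]
t=15-17: P3@Q0 runs 2, rem=4, I/O yield, promote→Q0. Q0=[P2,P3] Q1=[P1] Q2=[]
t=17-18: P2@Q0 runs 1, rem=0, completes. Q0=[P3] Q1=[P1] Q2=[]
t=18-20: P3@Q0 runs 2, rem=2, I/O yield, promote→Q0. Q0=[P3] Q1=[P1] Q2=[]
t=20-22: P3@Q0 runs 2, rem=0, completes. Q0=[] Q1=[P1] Q2=[]
t=22-28: P1@Q1 runs 6, rem=3, quantum used, demote→Q2. Q0=[] Q1=[] Q2=[P1]
t=28-31: P1@Q2 runs 3, rem=0, completes. Q0=[] Q1=[] Q2=[]

Answer: P1(0-2) P2(2-3) P3(3-5) P2(5-6) P3(6-8) P2(8-9) P3(9-11) P2(11-12) P3(12-14) P2(14-15) P3(15-17) P2(17-18) P3(18-20) P3(20-22) P1(22-28) P1(28-31)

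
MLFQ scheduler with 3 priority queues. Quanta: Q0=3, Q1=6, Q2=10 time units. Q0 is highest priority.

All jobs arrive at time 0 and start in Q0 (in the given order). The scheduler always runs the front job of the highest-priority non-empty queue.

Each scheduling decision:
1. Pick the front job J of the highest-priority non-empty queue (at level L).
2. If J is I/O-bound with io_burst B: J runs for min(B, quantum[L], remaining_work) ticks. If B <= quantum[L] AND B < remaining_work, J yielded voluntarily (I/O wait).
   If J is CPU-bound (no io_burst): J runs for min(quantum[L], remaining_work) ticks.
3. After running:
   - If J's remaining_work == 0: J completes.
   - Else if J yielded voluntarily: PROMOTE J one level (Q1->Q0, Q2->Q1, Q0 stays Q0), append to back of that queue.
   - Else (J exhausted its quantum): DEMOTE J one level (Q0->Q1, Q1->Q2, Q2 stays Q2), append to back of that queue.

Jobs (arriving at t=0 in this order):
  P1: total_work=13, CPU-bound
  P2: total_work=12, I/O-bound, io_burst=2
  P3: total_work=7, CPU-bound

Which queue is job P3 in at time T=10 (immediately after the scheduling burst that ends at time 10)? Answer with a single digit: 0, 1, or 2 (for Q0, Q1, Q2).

t=0-3: P1@Q0 runs 3, rem=10, quantum used, demote→Q1. Q0=[P2,P3] Q1=[P1] Q2=[]
t=3-5: P2@Q0 runs 2, rem=10, I/O yield, promote→Q0. Q0=[P3,P2] Q1=[P1] Q2=[]
t=5-8: P3@Q0 runs 3, rem=4, quantum used, demote→Q1. Q0=[P2] Q1=[P1,P3] Q2=[]
t=8-10: P2@Q0 runs 2, rem=8, I/O yield, promote→Q0. Q0=[P2] Q1=[P1,P3] Q2=[]
t=10-12: P2@Q0 runs 2, rem=6, I/O yield, promote→Q0. Q0=[P2] Q1=[P1,P3] Q2=[]
t=12-14: P2@Q0 runs 2, rem=4, I/O yield, promote→Q0. Q0=[P2] Q1=[P1,P3] Q2=[]
t=14-16: P2@Q0 runs 2, rem=2, I/O yield, promote→Q0. Q0=[P2] Q1=[P1,P3] Q2=[]
t=16-18: P2@Q0 runs 2, rem=0, completes. Q0=[] Q1=[P1,P3] Q2=[]
t=18-24: P1@Q1 runs 6, rem=4, quantum used, demote→Q2. Q0=[] Q1=[P3] Q2=[P1]
t=24-28: P3@Q1 runs 4, rem=0, completes. Q0=[] Q1=[] Q2=[P1]
t=28-32: P1@Q2 runs 4, rem=0, completes. Q0=[] Q1=[] Q2=[]

Answer: 1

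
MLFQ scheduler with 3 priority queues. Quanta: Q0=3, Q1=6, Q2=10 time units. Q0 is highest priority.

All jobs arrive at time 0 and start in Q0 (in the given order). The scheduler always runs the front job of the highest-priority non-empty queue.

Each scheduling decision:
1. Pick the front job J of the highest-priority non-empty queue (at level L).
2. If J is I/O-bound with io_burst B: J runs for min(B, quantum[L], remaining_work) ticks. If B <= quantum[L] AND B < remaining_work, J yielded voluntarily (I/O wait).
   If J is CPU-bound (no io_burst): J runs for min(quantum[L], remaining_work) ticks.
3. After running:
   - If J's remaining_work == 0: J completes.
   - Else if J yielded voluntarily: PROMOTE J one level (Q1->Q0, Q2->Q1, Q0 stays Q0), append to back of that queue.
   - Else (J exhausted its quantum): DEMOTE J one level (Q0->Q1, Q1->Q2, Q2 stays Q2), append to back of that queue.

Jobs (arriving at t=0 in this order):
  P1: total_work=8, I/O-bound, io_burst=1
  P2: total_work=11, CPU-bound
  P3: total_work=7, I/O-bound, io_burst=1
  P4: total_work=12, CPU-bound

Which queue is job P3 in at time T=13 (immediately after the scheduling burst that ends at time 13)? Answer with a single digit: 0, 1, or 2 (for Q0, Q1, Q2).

Answer: 0

Derivation:
t=0-1: P1@Q0 runs 1, rem=7, I/O yield, promote→Q0. Q0=[P2,P3,P4,P1] Q1=[] Q2=[]
t=1-4: P2@Q0 runs 3, rem=8, quantum used, demote→Q1. Q0=[P3,P4,P1] Q1=[P2] Q2=[]
t=4-5: P3@Q0 runs 1, rem=6, I/O yield, promote→Q0. Q0=[P4,P1,P3] Q1=[P2] Q2=[]
t=5-8: P4@Q0 runs 3, rem=9, quantum used, demote→Q1. Q0=[P1,P3] Q1=[P2,P4] Q2=[]
t=8-9: P1@Q0 runs 1, rem=6, I/O yield, promote→Q0. Q0=[P3,P1] Q1=[P2,P4] Q2=[]
t=9-10: P3@Q0 runs 1, rem=5, I/O yield, promote→Q0. Q0=[P1,P3] Q1=[P2,P4] Q2=[]
t=10-11: P1@Q0 runs 1, rem=5, I/O yield, promote→Q0. Q0=[P3,P1] Q1=[P2,P4] Q2=[]
t=11-12: P3@Q0 runs 1, rem=4, I/O yield, promote→Q0. Q0=[P1,P3] Q1=[P2,P4] Q2=[]
t=12-13: P1@Q0 runs 1, rem=4, I/O yield, promote→Q0. Q0=[P3,P1] Q1=[P2,P4] Q2=[]
t=13-14: P3@Q0 runs 1, rem=3, I/O yield, promote→Q0. Q0=[P1,P3] Q1=[P2,P4] Q2=[]
t=14-15: P1@Q0 runs 1, rem=3, I/O yield, promote→Q0. Q0=[P3,P1] Q1=[P2,P4] Q2=[]
t=15-16: P3@Q0 runs 1, rem=2, I/O yield, promote→Q0. Q0=[P1,P3] Q1=[P2,P4] Q2=[]
t=16-17: P1@Q0 runs 1, rem=2, I/O yield, promote→Q0. Q0=[P3,P1] Q1=[P2,P4] Q2=[]
t=17-18: P3@Q0 runs 1, rem=1, I/O yield, promote→Q0. Q0=[P1,P3] Q1=[P2,P4] Q2=[]
t=18-19: P1@Q0 runs 1, rem=1, I/O yield, promote→Q0. Q0=[P3,P1] Q1=[P2,P4] Q2=[]
t=19-20: P3@Q0 runs 1, rem=0, completes. Q0=[P1] Q1=[P2,P4] Q2=[]
t=20-21: P1@Q0 runs 1, rem=0, completes. Q0=[] Q1=[P2,P4] Q2=[]
t=21-27: P2@Q1 runs 6, rem=2, quantum used, demote→Q2. Q0=[] Q1=[P4] Q2=[P2]
t=27-33: P4@Q1 runs 6, rem=3, quantum used, demote→Q2. Q0=[] Q1=[] Q2=[P2,P4]
t=33-35: P2@Q2 runs 2, rem=0, completes. Q0=[] Q1=[] Q2=[P4]
t=35-38: P4@Q2 runs 3, rem=0, completes. Q0=[] Q1=[] Q2=[]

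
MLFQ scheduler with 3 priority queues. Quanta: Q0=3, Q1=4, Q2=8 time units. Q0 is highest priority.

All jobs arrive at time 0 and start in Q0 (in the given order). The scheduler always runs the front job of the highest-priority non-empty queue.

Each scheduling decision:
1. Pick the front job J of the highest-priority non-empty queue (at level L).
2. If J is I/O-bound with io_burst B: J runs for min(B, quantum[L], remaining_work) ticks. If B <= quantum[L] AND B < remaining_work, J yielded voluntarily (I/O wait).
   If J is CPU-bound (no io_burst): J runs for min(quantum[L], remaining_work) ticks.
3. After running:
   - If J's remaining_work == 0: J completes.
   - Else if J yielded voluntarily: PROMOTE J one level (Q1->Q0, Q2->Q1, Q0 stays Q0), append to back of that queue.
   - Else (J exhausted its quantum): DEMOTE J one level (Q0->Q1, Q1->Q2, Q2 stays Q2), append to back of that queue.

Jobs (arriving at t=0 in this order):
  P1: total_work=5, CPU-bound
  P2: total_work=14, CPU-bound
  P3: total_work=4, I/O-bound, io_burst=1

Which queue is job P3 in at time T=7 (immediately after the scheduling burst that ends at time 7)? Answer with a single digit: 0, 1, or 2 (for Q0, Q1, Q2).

t=0-3: P1@Q0 runs 3, rem=2, quantum used, demote→Q1. Q0=[P2,P3] Q1=[P1] Q2=[]
t=3-6: P2@Q0 runs 3, rem=11, quantum used, demote→Q1. Q0=[P3] Q1=[P1,P2] Q2=[]
t=6-7: P3@Q0 runs 1, rem=3, I/O yield, promote→Q0. Q0=[P3] Q1=[P1,P2] Q2=[]
t=7-8: P3@Q0 runs 1, rem=2, I/O yield, promote→Q0. Q0=[P3] Q1=[P1,P2] Q2=[]
t=8-9: P3@Q0 runs 1, rem=1, I/O yield, promote→Q0. Q0=[P3] Q1=[P1,P2] Q2=[]
t=9-10: P3@Q0 runs 1, rem=0, completes. Q0=[] Q1=[P1,P2] Q2=[]
t=10-12: P1@Q1 runs 2, rem=0, completes. Q0=[] Q1=[P2] Q2=[]
t=12-16: P2@Q1 runs 4, rem=7, quantum used, demote→Q2. Q0=[] Q1=[] Q2=[P2]
t=16-23: P2@Q2 runs 7, rem=0, completes. Q0=[] Q1=[] Q2=[]

Answer: 0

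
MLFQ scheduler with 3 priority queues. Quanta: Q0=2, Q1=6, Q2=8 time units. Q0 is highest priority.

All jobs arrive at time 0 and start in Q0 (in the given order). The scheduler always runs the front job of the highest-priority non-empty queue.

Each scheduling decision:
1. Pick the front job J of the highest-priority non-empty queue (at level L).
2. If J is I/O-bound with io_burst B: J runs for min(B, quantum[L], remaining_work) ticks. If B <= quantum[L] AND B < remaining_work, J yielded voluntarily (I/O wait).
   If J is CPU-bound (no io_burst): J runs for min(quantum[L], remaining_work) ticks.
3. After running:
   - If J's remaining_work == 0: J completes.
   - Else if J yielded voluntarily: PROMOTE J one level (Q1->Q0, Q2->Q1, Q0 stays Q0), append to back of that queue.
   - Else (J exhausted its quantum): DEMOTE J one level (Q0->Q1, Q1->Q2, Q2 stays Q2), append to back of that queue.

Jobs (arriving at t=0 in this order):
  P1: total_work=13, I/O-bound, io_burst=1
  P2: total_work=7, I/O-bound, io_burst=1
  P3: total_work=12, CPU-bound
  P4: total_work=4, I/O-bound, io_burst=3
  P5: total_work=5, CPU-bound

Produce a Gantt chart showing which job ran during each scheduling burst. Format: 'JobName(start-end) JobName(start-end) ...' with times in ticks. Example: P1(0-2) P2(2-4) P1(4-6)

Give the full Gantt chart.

Answer: P1(0-1) P2(1-2) P3(2-4) P4(4-6) P5(6-8) P1(8-9) P2(9-10) P1(10-11) P2(11-12) P1(12-13) P2(13-14) P1(14-15) P2(15-16) P1(16-17) P2(17-18) P1(18-19) P2(19-20) P1(20-21) P1(21-22) P1(22-23) P1(23-24) P1(24-25) P1(25-26) P3(26-32) P4(32-34) P5(34-37) P3(37-41)

Derivation:
t=0-1: P1@Q0 runs 1, rem=12, I/O yield, promote→Q0. Q0=[P2,P3,P4,P5,P1] Q1=[] Q2=[]
t=1-2: P2@Q0 runs 1, rem=6, I/O yield, promote→Q0. Q0=[P3,P4,P5,P1,P2] Q1=[] Q2=[]
t=2-4: P3@Q0 runs 2, rem=10, quantum used, demote→Q1. Q0=[P4,P5,P1,P2] Q1=[P3] Q2=[]
t=4-6: P4@Q0 runs 2, rem=2, quantum used, demote→Q1. Q0=[P5,P1,P2] Q1=[P3,P4] Q2=[]
t=6-8: P5@Q0 runs 2, rem=3, quantum used, demote→Q1. Q0=[P1,P2] Q1=[P3,P4,P5] Q2=[]
t=8-9: P1@Q0 runs 1, rem=11, I/O yield, promote→Q0. Q0=[P2,P1] Q1=[P3,P4,P5] Q2=[]
t=9-10: P2@Q0 runs 1, rem=5, I/O yield, promote→Q0. Q0=[P1,P2] Q1=[P3,P4,P5] Q2=[]
t=10-11: P1@Q0 runs 1, rem=10, I/O yield, promote→Q0. Q0=[P2,P1] Q1=[P3,P4,P5] Q2=[]
t=11-12: P2@Q0 runs 1, rem=4, I/O yield, promote→Q0. Q0=[P1,P2] Q1=[P3,P4,P5] Q2=[]
t=12-13: P1@Q0 runs 1, rem=9, I/O yield, promote→Q0. Q0=[P2,P1] Q1=[P3,P4,P5] Q2=[]
t=13-14: P2@Q0 runs 1, rem=3, I/O yield, promote→Q0. Q0=[P1,P2] Q1=[P3,P4,P5] Q2=[]
t=14-15: P1@Q0 runs 1, rem=8, I/O yield, promote→Q0. Q0=[P2,P1] Q1=[P3,P4,P5] Q2=[]
t=15-16: P2@Q0 runs 1, rem=2, I/O yield, promote→Q0. Q0=[P1,P2] Q1=[P3,P4,P5] Q2=[]
t=16-17: P1@Q0 runs 1, rem=7, I/O yield, promote→Q0. Q0=[P2,P1] Q1=[P3,P4,P5] Q2=[]
t=17-18: P2@Q0 runs 1, rem=1, I/O yield, promote→Q0. Q0=[P1,P2] Q1=[P3,P4,P5] Q2=[]
t=18-19: P1@Q0 runs 1, rem=6, I/O yield, promote→Q0. Q0=[P2,P1] Q1=[P3,P4,P5] Q2=[]
t=19-20: P2@Q0 runs 1, rem=0, completes. Q0=[P1] Q1=[P3,P4,P5] Q2=[]
t=20-21: P1@Q0 runs 1, rem=5, I/O yield, promote→Q0. Q0=[P1] Q1=[P3,P4,P5] Q2=[]
t=21-22: P1@Q0 runs 1, rem=4, I/O yield, promote→Q0. Q0=[P1] Q1=[P3,P4,P5] Q2=[]
t=22-23: P1@Q0 runs 1, rem=3, I/O yield, promote→Q0. Q0=[P1] Q1=[P3,P4,P5] Q2=[]
t=23-24: P1@Q0 runs 1, rem=2, I/O yield, promote→Q0. Q0=[P1] Q1=[P3,P4,P5] Q2=[]
t=24-25: P1@Q0 runs 1, rem=1, I/O yield, promote→Q0. Q0=[P1] Q1=[P3,P4,P5] Q2=[]
t=25-26: P1@Q0 runs 1, rem=0, completes. Q0=[] Q1=[P3,P4,P5] Q2=[]
t=26-32: P3@Q1 runs 6, rem=4, quantum used, demote→Q2. Q0=[] Q1=[P4,P5] Q2=[P3]
t=32-34: P4@Q1 runs 2, rem=0, completes. Q0=[] Q1=[P5] Q2=[P3]
t=34-37: P5@Q1 runs 3, rem=0, completes. Q0=[] Q1=[] Q2=[P3]
t=37-41: P3@Q2 runs 4, rem=0, completes. Q0=[] Q1=[] Q2=[]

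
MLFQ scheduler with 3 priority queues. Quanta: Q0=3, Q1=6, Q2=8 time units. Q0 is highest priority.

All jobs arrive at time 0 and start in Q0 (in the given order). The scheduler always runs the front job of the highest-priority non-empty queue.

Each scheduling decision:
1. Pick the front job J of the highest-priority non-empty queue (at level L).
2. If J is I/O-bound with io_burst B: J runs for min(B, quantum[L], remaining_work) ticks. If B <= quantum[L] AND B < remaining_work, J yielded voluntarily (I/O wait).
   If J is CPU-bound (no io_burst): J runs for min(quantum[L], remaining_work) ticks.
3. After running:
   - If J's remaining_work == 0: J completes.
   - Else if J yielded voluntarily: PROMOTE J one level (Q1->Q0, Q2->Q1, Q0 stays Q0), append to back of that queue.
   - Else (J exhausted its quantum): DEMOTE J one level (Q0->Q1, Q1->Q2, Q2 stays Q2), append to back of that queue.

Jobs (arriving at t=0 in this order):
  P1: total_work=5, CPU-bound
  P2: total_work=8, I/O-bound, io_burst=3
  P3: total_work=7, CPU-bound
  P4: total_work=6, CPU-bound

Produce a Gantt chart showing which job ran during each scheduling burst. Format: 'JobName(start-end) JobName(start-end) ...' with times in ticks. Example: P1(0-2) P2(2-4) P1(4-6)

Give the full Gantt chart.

Answer: P1(0-3) P2(3-6) P3(6-9) P4(9-12) P2(12-15) P2(15-17) P1(17-19) P3(19-23) P4(23-26)

Derivation:
t=0-3: P1@Q0 runs 3, rem=2, quantum used, demote→Q1. Q0=[P2,P3,P4] Q1=[P1] Q2=[]
t=3-6: P2@Q0 runs 3, rem=5, I/O yield, promote→Q0. Q0=[P3,P4,P2] Q1=[P1] Q2=[]
t=6-9: P3@Q0 runs 3, rem=4, quantum used, demote→Q1. Q0=[P4,P2] Q1=[P1,P3] Q2=[]
t=9-12: P4@Q0 runs 3, rem=3, quantum used, demote→Q1. Q0=[P2] Q1=[P1,P3,P4] Q2=[]
t=12-15: P2@Q0 runs 3, rem=2, I/O yield, promote→Q0. Q0=[P2] Q1=[P1,P3,P4] Q2=[]
t=15-17: P2@Q0 runs 2, rem=0, completes. Q0=[] Q1=[P1,P3,P4] Q2=[]
t=17-19: P1@Q1 runs 2, rem=0, completes. Q0=[] Q1=[P3,P4] Q2=[]
t=19-23: P3@Q1 runs 4, rem=0, completes. Q0=[] Q1=[P4] Q2=[]
t=23-26: P4@Q1 runs 3, rem=0, completes. Q0=[] Q1=[] Q2=[]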